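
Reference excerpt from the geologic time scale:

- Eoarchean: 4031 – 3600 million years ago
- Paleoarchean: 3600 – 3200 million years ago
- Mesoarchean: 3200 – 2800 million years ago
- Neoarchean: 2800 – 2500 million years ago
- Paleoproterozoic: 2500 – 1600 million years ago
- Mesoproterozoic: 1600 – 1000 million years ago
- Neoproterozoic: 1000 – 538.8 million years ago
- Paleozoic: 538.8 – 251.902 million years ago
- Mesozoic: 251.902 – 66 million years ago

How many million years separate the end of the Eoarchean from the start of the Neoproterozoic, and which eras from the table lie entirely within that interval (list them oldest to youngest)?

The Eoarchean closes at 3600 Ma and the Neoproterozoic opens at 1000 Ma, so the interval is 3600 − 1000 = 2600 Myr.
An era fits inside if it starts at or after 3600 Ma and ends at or before 1000 Ma; oldest first that gives Paleoarchean, Mesoarchean, Neoarchean, Paleoproterozoic, Mesoproterozoic.

2600 million years; Paleoarchean, Mesoarchean, Neoarchean, Paleoproterozoic, Mesoproterozoic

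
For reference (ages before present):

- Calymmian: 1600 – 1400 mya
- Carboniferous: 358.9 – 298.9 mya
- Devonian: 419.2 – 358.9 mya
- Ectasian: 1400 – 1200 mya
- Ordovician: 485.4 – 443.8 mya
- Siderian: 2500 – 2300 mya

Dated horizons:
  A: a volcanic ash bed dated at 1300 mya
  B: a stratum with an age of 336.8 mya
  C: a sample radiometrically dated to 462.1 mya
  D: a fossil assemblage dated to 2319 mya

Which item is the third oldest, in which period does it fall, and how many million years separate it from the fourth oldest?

Sorted oldest-first by Ma: D (2319), A (1300), C (462.1), B (336.8).
The third oldest is C at 462.1 Ma, which lies in 485.4–443.8 Ma: the Ordovician.
The fourth oldest is B at 336.8 Ma; separation = |462.1 − 336.8| = 125.3 Myr.

C, in the Ordovician; 125.3 million years to B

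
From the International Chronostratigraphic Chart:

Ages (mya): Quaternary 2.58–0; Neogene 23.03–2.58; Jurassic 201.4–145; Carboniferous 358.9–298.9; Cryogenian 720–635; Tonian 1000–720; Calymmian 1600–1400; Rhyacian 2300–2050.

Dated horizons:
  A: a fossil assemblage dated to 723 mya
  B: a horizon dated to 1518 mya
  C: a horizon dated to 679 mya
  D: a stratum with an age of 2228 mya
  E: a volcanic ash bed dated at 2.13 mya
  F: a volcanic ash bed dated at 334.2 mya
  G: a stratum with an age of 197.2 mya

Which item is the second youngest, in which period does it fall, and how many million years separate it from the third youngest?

G, in the Jurassic; 137 million years to F

Smaller Ma means younger, so youngest first: E 2.13 < G 197.2 < F 334.2 < C 679 < A 723 < B 1518 < D 2228.
Counting 2 along gives G (197.2 Ma); the excerpt puts that inside the Jurassic, 201.4–145 Ma.
Next in line is F (334.2 Ma), and 334.2 − 197.2 = 137 Myr.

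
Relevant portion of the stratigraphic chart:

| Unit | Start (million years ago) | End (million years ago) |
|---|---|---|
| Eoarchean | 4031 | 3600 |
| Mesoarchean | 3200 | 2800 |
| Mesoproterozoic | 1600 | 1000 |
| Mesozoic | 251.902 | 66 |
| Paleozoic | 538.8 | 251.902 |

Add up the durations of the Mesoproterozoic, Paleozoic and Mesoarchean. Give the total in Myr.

Duration is start − end for each: (1600 − 1000) + (538.8 − 251.902) + (3200 − 2800).
That is 600 + 286.898 + 400, which totals 1286.898 million years.

1286.898 million years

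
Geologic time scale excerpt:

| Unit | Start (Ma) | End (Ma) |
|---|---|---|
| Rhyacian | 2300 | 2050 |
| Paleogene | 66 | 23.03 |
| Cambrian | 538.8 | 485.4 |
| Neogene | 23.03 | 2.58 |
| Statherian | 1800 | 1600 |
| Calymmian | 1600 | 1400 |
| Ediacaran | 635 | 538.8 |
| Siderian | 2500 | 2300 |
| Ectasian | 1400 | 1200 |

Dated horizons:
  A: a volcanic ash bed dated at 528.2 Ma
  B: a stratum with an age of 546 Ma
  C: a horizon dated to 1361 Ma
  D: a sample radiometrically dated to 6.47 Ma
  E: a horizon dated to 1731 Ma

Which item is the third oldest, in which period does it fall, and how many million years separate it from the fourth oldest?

B, in the Ediacaran; 17.8 million years to A

Larger Ma means older, so oldest first: E 1731 > C 1361 > B 546 > A 528.2 > D 6.47.
Counting 3 along gives B (546 Ma); the excerpt puts that inside the Ediacaran, 635–538.8 Ma.
Next in line is A (528.2 Ma), and 546 − 528.2 = 17.8 Myr.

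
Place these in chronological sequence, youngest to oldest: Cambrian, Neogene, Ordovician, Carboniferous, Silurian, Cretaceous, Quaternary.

Group by era (each group listed oldest first) — Paleozoic: Cambrian, Ordovician, Silurian, Carboniferous; Mesozoic: Cretaceous; Cenozoic: Neogene, Quaternary. The eras run Paleozoic → Mesozoic → Cenozoic. Concatenating the groups in that era order and then reversing gives youngest to oldest.

Quaternary, then Neogene, then Cretaceous, then Carboniferous, then Silurian, then Ordovician, then Cambrian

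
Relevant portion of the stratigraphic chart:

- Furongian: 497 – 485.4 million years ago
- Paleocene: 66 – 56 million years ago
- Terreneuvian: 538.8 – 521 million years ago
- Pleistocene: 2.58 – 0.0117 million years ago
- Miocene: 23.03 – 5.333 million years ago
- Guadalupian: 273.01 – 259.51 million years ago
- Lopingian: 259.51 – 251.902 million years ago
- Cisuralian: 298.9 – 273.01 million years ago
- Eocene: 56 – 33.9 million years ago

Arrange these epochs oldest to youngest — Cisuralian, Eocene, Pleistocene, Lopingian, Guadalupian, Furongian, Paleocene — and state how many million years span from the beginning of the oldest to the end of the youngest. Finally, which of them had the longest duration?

From the excerpt: Cisuralian 298.9–273.01; Eocene 56–33.9; Pleistocene 2.58–0.0117; Lopingian 259.51–251.902; Guadalupian 273.01–259.51; Furongian 497–485.4; Paleocene 66–56 (Ma).
Larger Ma is earlier, so the oldest is Furongian and the youngest is Pleistocene; oldest to youngest: Furongian, Cisuralian, Guadalupian, Lopingian, Paleocene, Eocene, Pleistocene.
Oldest start 497 minus youngest end 0.0117 gives 496.9883 Myr overall.
Individual lengths (start − end): Eocene 22.1; Pleistocene 2.5683; Cisuralian 25.89; Furongian 11.6; Guadalupian 13.5; Lopingian 7.608; Paleocene 10. The largest is Cisuralian at 25.89 Myr.

Furongian → Cisuralian → Guadalupian → Lopingian → Paleocene → Eocene → Pleistocene; total span 496.9883 Myr; longest is Cisuralian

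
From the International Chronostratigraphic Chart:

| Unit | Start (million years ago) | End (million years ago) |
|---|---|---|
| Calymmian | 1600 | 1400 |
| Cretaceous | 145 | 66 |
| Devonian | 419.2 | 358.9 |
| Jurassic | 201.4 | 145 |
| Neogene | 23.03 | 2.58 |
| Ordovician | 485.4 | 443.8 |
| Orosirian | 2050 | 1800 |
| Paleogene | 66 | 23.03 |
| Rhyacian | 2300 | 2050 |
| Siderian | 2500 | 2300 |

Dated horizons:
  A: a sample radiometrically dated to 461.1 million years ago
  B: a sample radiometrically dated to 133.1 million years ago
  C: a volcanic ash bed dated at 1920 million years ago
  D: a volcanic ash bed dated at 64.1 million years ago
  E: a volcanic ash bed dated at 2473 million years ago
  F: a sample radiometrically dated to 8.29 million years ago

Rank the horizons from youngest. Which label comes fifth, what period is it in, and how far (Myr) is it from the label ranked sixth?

C, in the Orosirian; 553 million years to E

Smaller Ma means younger, so youngest first: F 8.29 < D 64.1 < B 133.1 < A 461.1 < C 1920 < E 2473.
Counting 5 along gives C (1920 Ma); the excerpt puts that inside the Orosirian, 2050–1800 Ma.
Next in line is E (2473 Ma), and 2473 − 1920 = 553 Myr.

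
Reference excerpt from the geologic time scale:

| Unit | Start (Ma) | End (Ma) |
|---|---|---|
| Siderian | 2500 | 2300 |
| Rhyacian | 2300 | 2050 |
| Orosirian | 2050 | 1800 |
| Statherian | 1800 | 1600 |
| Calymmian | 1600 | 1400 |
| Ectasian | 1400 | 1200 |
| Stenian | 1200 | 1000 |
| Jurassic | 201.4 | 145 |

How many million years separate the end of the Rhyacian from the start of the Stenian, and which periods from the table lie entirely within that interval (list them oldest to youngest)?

The Rhyacian closes at 2050 Ma and the Stenian opens at 1200 Ma, so the interval is 2050 − 1200 = 850 Myr.
A period fits inside if it starts at or after 2050 Ma and ends at or before 1200 Ma; oldest first that gives Orosirian, Statherian, Calymmian, Ectasian.

850 million years; Orosirian, Statherian, Calymmian, Ectasian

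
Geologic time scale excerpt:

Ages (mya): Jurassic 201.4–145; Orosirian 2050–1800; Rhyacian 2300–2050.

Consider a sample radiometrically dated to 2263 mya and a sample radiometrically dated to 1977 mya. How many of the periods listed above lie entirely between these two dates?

Checking each listed span, none has both start < 2263 Ma and end > 1977 Ma — every period straddles one of the two dates or lies outside them — so the count is 0.

0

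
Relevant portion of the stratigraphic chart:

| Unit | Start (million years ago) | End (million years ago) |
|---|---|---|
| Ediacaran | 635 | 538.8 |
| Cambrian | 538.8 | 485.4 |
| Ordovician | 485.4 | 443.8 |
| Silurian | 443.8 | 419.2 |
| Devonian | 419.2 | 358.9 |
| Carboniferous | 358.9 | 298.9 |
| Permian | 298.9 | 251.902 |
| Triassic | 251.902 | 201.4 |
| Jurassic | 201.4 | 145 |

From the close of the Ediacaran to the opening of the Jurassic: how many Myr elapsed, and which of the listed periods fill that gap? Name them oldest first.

337.4 million years; Cambrian, Ordovician, Silurian, Devonian, Carboniferous, Permian, Triassic

The Ediacaran closes at 538.8 Ma and the Jurassic opens at 201.4 Ma, so the interval is 538.8 − 201.4 = 337.4 Myr.
A period fits inside if it starts at or after 538.8 Ma and ends at or before 201.4 Ma; oldest first that gives Cambrian, Ordovician, Silurian, Devonian, Carboniferous, Permian, Triassic.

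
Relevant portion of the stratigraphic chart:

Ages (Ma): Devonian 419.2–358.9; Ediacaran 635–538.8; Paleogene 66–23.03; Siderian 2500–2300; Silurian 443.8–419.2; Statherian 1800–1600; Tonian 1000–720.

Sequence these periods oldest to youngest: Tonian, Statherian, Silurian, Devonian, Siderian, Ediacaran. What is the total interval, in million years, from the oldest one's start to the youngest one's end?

Start ages (Ma): Siderian 2500, Statherian 1800, Tonian 1000, Ediacaran 635, Silurian 443.8, Devonian 419.2.
Ordered oldest to youngest: Siderian, Statherian, Tonian, Ediacaran, Silurian, Devonian.
Span = 2500 − 358.9 = 2141.1 Myr.

Siderian, Statherian, Tonian, Ediacaran, Silurian, Devonian; total span 2141.1 Myr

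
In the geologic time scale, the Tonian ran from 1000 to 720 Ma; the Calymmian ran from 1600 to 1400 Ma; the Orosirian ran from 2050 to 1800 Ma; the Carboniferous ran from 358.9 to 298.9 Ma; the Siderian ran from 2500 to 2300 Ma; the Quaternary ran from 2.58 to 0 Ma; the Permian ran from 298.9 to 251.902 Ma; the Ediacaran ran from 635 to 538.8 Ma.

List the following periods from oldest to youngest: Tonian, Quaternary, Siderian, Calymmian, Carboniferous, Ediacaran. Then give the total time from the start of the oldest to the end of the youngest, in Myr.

Start ages (Ma): Siderian 2500, Calymmian 1600, Tonian 1000, Ediacaran 635, Carboniferous 358.9, Quaternary 2.58.
Ordered oldest to youngest: Siderian, Calymmian, Tonian, Ediacaran, Carboniferous, Quaternary.
Span = 2500 − 0 = 2500 Myr.

Siderian → Calymmian → Tonian → Ediacaran → Carboniferous → Quaternary; total span 2500 Myr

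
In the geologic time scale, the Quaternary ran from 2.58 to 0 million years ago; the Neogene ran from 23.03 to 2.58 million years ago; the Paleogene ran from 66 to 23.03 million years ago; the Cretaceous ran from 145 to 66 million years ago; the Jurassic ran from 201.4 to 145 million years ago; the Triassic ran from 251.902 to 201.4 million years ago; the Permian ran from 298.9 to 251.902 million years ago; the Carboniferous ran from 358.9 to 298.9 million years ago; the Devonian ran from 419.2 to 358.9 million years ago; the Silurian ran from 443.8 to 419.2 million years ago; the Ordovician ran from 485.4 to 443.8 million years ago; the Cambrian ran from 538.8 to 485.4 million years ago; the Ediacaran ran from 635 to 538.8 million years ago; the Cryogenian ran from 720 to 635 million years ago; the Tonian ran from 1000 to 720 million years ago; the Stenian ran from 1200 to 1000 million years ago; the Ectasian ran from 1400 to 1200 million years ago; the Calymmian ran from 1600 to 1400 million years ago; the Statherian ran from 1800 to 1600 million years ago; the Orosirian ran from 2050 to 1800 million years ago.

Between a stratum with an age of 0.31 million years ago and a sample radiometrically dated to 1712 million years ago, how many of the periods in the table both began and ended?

17

1712 Ma sits inside the Statherian (1800–1600) and 0.31 Ma inside the Quaternary (2.58–0); neither of those is wholly between the two dates.
The listed periods lying completely between them are Calymmian, Ectasian, Stenian, Tonian, Cryogenian, Ediacaran, Cambrian, Ordovician, Silurian, Devonian, Carboniferous, Permian, Triassic, Jurassic, Cretaceous, Paleogene, Neogene — 17 in all.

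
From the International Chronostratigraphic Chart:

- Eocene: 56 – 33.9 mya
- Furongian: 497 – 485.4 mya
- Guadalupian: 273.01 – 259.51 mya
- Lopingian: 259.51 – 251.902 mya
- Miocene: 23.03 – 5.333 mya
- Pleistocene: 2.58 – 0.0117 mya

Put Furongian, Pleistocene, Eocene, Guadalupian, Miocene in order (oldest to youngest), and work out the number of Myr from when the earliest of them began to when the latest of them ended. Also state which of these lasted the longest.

Furongian → Guadalupian → Eocene → Miocene → Pleistocene; total span 496.9883 Myr; longest is Eocene

Start ages (Ma): Furongian 497, Guadalupian 273.01, Eocene 56, Miocene 23.03, Pleistocene 2.58.
Ordered oldest to youngest: Furongian, Guadalupian, Eocene, Miocene, Pleistocene.
Span = 497 − 0.0117 = 496.9883 Myr.
Durations: Miocene 17.697, Eocene 22.1, Pleistocene 2.5683, Furongian 11.6, Guadalupian 13.5 → longest is Eocene (22.1 Myr).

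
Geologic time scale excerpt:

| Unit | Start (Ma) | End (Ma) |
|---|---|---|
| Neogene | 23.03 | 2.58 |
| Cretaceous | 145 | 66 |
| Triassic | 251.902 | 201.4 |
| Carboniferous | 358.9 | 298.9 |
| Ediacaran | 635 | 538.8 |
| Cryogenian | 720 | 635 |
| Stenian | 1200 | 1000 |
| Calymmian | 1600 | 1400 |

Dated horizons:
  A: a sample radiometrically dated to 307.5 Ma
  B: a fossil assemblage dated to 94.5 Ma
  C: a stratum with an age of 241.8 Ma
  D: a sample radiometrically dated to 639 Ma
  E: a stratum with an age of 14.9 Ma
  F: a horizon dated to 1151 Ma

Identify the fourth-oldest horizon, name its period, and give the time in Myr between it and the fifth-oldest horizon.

C, in the Triassic; 147.3 million years to B

Larger Ma means older, so oldest first: F 1151 > D 639 > A 307.5 > C 241.8 > B 94.5 > E 14.9.
Counting 4 along gives C (241.8 Ma); the excerpt puts that inside the Triassic, 251.902–201.4 Ma.
Next in line is B (94.5 Ma), and 241.8 − 94.5 = 147.3 Myr.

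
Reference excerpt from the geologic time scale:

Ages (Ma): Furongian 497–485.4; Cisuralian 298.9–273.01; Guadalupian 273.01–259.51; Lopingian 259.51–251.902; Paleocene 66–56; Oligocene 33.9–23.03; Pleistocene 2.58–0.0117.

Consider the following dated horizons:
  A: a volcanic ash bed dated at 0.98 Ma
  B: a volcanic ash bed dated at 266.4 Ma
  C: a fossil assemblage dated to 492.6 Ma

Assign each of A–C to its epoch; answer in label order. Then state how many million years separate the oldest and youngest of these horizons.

A: 0.98 Ma lies in 2.58–0.0117 Ma, so Pleistocene.
B: 266.4 Ma lies in 273.01–259.51 Ma, so Guadalupian.
C: 492.6 Ma lies in 497–485.4 Ma, so Furongian.
Oldest = 492.6 Ma, youngest = 0.98 Ma → span 491.62 Myr.

A — Pleistocene; B — Guadalupian; C — Furongian; span 491.62 million years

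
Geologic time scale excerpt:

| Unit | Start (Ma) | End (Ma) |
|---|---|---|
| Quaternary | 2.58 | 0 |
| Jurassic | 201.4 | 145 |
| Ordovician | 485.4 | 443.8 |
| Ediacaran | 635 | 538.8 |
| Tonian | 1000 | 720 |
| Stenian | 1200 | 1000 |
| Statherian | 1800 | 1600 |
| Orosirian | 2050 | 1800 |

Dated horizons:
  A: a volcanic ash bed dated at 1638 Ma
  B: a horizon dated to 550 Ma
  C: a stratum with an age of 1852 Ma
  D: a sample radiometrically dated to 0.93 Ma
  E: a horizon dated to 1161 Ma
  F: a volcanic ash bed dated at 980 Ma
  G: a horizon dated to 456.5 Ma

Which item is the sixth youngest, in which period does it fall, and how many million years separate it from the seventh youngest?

A, in the Statherian; 214 million years to C

Smaller Ma means younger, so youngest first: D 0.93 < G 456.5 < B 550 < F 980 < E 1161 < A 1638 < C 1852.
Counting 6 along gives A (1638 Ma); the excerpt puts that inside the Statherian, 1800–1600 Ma.
Next in line is C (1852 Ma), and 1852 − 1638 = 214 Myr.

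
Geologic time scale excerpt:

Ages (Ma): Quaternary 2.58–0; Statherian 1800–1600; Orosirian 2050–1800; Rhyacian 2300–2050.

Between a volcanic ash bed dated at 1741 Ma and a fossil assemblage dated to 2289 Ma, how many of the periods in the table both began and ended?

2289 Ma sits inside the Rhyacian (2300–2050) and 1741 Ma inside the Statherian (1800–1600); neither of those is wholly between the two dates.
The listed periods lying completely between them are Orosirian — 1 in all.

1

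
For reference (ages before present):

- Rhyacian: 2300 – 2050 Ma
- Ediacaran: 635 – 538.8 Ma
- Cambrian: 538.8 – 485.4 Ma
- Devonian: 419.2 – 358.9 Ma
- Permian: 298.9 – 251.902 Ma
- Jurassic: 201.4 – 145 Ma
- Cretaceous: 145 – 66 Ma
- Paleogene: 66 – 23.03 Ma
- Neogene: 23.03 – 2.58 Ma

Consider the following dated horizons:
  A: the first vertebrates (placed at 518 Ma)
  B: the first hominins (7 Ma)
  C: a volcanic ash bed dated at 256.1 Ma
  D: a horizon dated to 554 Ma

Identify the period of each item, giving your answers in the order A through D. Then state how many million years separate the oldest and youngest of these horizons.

A: 518 Ma lies in 538.8–485.4 Ma, so Cambrian.
B: 7 Ma lies in 23.03–2.58 Ma, so Neogene.
C: 256.1 Ma lies in 298.9–251.902 Ma, so Permian.
D: 554 Ma lies in 635–538.8 Ma, so Ediacaran.
Oldest = 554 Ma, youngest = 7 Ma → span 547 Myr.

A — Cambrian; B — Neogene; C — Permian; D — Ediacaran; span 547 million years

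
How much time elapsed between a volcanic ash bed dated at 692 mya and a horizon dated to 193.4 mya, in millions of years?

692 − 193.4 = 498.6 million years.

498.6 million years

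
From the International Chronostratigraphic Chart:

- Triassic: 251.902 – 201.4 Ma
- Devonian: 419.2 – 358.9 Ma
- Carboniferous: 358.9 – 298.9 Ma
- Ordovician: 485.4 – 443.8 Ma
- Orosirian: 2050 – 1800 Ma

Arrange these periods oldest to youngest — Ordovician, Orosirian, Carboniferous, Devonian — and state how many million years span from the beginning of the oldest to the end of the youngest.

From the excerpt: Ordovician 485.4–443.8; Orosirian 2050–1800; Carboniferous 358.9–298.9; Devonian 419.2–358.9 (Ma).
Larger Ma is earlier, so the oldest is Orosirian and the youngest is Carboniferous; oldest to youngest: Orosirian, Ordovician, Devonian, Carboniferous.
Oldest start 2050 minus youngest end 298.9 gives 1751.1 Myr overall.

Orosirian → Ordovician → Devonian → Carboniferous; total span 1751.1 Myr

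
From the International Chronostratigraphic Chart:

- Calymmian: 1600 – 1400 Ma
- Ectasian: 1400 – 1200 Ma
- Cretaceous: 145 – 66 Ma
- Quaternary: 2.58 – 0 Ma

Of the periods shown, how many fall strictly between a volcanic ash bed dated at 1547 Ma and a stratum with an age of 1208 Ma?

0

The older date is 1547 Ma and the younger is 1208 Ma.
No period both begins after 1547 Ma and ends before 1208 Ma, so the count is 0.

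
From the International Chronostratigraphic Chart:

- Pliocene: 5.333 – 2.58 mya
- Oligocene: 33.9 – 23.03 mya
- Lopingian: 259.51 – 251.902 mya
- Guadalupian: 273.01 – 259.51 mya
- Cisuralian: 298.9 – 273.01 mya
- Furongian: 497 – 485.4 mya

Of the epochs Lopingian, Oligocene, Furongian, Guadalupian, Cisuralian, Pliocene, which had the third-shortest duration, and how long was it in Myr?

Oligocene, 10.87 million years

Start − end for each: Lopingian 259.51 − 251.902 = 7.608; Oligocene 33.9 − 23.03 = 10.87; Furongian 497 − 485.4 = 11.6; Guadalupian 273.01 − 259.51 = 13.5; Cisuralian 298.9 − 273.01 = 25.89; Pliocene 5.333 − 2.58 = 2.753.
Ranking these from shortest: Pliocene < Lopingian < Oligocene < Furongian < Guadalupian < Cisuralian.
Position 3 in that ranking is Oligocene, which lasted 10.87 Myr.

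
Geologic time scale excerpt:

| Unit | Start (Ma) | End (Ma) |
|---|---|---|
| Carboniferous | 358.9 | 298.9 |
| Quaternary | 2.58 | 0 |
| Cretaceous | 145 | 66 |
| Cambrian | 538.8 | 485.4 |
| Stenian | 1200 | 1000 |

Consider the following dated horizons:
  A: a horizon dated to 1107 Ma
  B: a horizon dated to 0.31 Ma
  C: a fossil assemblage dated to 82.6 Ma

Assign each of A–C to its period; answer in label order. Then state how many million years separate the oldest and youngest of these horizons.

A — Stenian; B — Quaternary; C — Cretaceous; span 1106.69 million years

A: 1107 Ma lies in 1200–1000 Ma, so Stenian.
B: 0.31 Ma lies in 2.58–0 Ma, so Quaternary.
C: 82.6 Ma lies in 145–66 Ma, so Cretaceous.
Oldest = 1107 Ma, youngest = 0.31 Ma → span 1106.69 Myr.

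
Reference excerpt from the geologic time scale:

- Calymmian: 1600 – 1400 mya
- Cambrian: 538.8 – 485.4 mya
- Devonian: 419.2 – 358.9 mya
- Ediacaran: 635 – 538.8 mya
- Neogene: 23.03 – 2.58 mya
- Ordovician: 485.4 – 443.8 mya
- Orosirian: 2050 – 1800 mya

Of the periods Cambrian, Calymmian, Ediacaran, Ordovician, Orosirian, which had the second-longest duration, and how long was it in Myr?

Calymmian, 200 million years

Start − end for each: Cambrian 538.8 − 485.4 = 53.4; Calymmian 1600 − 1400 = 200; Ediacaran 635 − 538.8 = 96.2; Ordovician 485.4 − 443.8 = 41.6; Orosirian 2050 − 1800 = 250.
Ranking these from longest: Orosirian > Calymmian > Ediacaran > Cambrian > Ordovician.
Position 2 in that ranking is Calymmian, which lasted 200 Myr.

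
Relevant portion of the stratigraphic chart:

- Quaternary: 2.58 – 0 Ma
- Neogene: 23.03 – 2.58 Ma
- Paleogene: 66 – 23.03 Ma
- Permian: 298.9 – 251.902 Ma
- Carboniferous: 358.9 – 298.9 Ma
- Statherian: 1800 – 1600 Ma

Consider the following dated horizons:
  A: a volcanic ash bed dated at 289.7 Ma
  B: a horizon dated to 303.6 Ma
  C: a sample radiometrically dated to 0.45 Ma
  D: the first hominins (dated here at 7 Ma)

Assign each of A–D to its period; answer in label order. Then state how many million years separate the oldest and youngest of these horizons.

A — Permian; B — Carboniferous; C — Quaternary; D — Neogene; span 303.15 million years

Match each age against the start–end ranges in the excerpt: A = 289.7 Ma → Permian (298.9–251.902); B = 303.6 Ma → Carboniferous (358.9–298.9); C = 0.45 Ma → Quaternary (2.58–0); D = 7 Ma → Neogene (23.03–2.58).
The largest age is 303.6 Ma and the smallest is 0.45 Ma; their difference is 303.15 Myr.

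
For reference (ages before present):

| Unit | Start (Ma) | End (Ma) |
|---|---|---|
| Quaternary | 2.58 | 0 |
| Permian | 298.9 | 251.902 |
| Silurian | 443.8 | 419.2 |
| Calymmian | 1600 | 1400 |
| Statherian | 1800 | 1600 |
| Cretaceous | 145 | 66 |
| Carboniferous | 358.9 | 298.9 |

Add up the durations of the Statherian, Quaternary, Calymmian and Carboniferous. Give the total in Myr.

Duration is start − end for each: (1800 − 1600) + (2.58 − 0) + (1600 − 1400) + (358.9 − 298.9).
That is 200 + 2.58 + 200 + 60, which totals 462.58 million years.

462.58 million years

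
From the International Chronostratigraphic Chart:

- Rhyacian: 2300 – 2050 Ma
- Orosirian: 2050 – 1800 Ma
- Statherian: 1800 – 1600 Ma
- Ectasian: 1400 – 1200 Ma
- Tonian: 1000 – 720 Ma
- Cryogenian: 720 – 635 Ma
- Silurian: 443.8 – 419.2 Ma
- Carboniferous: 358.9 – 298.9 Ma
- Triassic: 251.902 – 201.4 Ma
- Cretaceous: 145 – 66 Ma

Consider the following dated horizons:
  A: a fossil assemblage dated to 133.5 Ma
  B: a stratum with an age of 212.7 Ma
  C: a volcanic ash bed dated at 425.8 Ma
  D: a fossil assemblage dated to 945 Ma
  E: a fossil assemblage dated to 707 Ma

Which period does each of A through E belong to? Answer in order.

A — Cretaceous; B — Triassic; C — Silurian; D — Tonian; E — Cryogenian

A: 133.5 Ma lies in 145–66 Ma, so Cretaceous.
B: 212.7 Ma lies in 251.902–201.4 Ma, so Triassic.
C: 425.8 Ma lies in 443.8–419.2 Ma, so Silurian.
D: 945 Ma lies in 1000–720 Ma, so Tonian.
E: 707 Ma lies in 720–635 Ma, so Cryogenian.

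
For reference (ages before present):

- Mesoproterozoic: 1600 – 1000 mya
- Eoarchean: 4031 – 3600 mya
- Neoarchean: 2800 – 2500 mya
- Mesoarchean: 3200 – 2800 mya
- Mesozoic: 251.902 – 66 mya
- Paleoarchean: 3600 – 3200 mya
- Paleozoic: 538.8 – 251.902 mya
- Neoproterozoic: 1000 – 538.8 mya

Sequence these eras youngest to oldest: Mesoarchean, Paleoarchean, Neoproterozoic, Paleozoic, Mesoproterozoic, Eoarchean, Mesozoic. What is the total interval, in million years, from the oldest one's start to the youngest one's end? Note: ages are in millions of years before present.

Mesozoic → Paleozoic → Neoproterozoic → Mesoproterozoic → Mesoarchean → Paleoarchean → Eoarchean; total span 3965 Myr

From the excerpt: Mesoarchean 3200–2800; Paleoarchean 3600–3200; Neoproterozoic 1000–538.8; Paleozoic 538.8–251.902; Mesoproterozoic 1600–1000; Eoarchean 4031–3600; Mesozoic 251.902–66 (Ma).
Larger Ma is earlier, so the oldest is Eoarchean and the youngest is Mesozoic; youngest to oldest: Mesozoic, Paleozoic, Neoproterozoic, Mesoproterozoic, Mesoarchean, Paleoarchean, Eoarchean.
Oldest start 4031 minus youngest end 66 gives 3965 Myr overall.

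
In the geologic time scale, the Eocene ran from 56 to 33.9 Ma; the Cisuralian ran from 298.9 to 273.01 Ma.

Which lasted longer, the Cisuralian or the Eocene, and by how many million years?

Cisuralian: 298.9 − 273.01 = 25.89 Myr.
Eocene: 56 − 33.9 = 22.1 Myr.
Difference: 25.89 − 22.1 = 3.79 Myr, so the Cisuralian was longer.

Cisuralian, by 3.79 million years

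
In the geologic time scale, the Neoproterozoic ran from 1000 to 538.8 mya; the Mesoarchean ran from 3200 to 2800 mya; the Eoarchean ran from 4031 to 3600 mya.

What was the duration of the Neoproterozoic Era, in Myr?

1000 − 538.8 = 461.2 million years.

461.2 million years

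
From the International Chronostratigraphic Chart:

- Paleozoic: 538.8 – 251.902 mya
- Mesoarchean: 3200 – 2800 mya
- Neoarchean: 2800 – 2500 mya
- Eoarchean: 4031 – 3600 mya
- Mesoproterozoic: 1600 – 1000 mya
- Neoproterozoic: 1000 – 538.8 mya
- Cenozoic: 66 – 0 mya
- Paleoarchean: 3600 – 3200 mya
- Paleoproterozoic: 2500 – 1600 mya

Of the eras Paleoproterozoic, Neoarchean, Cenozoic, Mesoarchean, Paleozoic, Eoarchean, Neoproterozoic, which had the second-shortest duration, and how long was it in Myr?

Paleozoic, 286.898 million years

Durations: Paleoproterozoic 900; Neoarchean 300; Cenozoic 66; Mesoarchean 400; Paleozoic 286.898; Eoarchean 431; Neoproterozoic 461.2 Myr.
Sorted shortest-first: Cenozoic (66), Paleozoic (286.898), Neoarchean (300), Mesoarchean (400), Eoarchean (431), Neoproterozoic (461.2), Paleoproterozoic (900).
The second shortest is Paleozoic at 286.898 Myr.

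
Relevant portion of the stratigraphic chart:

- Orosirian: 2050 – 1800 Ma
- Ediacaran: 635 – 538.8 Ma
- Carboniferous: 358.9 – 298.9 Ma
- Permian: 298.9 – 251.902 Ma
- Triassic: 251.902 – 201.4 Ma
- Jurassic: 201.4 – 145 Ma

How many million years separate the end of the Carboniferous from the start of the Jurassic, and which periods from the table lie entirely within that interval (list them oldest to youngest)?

The Carboniferous closes at 298.9 Ma and the Jurassic opens at 201.4 Ma, so the interval is 298.9 − 201.4 = 97.5 Myr.
A period fits inside if it starts at or after 298.9 Ma and ends at or before 201.4 Ma; oldest first that gives Permian, Triassic.

97.5 million years; Permian, Triassic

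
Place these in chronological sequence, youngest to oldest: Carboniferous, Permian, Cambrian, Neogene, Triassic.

Neogene, then Triassic, then Permian, then Carboniferous, then Cambrian

Era membership (oldest first within each) — Paleozoic: Cambrian, Carboniferous, Permian; Mesozoic: Triassic; Cenozoic: Neogene. Paleozoic precedes Mesozoic, which precedes Cenozoic. Concatenating the groups in that era order and then reversing gives youngest to oldest.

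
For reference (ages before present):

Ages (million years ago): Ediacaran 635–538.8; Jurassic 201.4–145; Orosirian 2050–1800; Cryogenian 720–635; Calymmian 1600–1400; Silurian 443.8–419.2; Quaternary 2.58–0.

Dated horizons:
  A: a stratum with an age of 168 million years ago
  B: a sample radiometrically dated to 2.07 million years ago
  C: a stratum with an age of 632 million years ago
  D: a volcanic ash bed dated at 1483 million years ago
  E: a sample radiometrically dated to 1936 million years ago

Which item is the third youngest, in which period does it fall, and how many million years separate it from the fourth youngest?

C, in the Ediacaran; 851 million years to D

Smaller Ma means younger, so youngest first: B 2.07 < A 168 < C 632 < D 1483 < E 1936.
Counting 3 along gives C (632 Ma); the excerpt puts that inside the Ediacaran, 635–538.8 Ma.
Next in line is D (1483 Ma), and 1483 − 632 = 851 Myr.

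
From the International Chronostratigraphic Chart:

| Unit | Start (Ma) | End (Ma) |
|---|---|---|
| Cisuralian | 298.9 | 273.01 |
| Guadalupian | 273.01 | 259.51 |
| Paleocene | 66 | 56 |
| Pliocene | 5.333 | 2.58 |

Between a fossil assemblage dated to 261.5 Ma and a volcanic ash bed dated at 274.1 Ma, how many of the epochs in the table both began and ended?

The older date is 274.1 Ma and the younger is 261.5 Ma.
No epoch both begins after 274.1 Ma and ends before 261.5 Ma, so the count is 0.

0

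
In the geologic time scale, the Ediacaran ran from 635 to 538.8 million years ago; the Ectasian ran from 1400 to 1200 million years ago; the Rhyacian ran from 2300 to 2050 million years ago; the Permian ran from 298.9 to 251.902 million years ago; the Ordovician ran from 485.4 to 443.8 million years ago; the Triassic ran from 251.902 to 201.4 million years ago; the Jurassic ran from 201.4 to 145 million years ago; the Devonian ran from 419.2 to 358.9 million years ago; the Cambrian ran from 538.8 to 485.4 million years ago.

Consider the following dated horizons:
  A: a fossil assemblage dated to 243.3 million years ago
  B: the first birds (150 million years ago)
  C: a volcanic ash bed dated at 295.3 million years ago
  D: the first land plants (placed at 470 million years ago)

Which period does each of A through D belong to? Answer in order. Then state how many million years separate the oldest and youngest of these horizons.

A — Triassic; B — Jurassic; C — Permian; D — Ordovician; span 320 million years

Match each age against the start–end ranges in the excerpt: A = 243.3 Ma → Triassic (251.902–201.4); B = 150 Ma → Jurassic (201.4–145); C = 295.3 Ma → Permian (298.9–251.902); D = 470 Ma → Ordovician (485.4–443.8).
The largest age is 470 Ma and the smallest is 150 Ma; their difference is 320 Myr.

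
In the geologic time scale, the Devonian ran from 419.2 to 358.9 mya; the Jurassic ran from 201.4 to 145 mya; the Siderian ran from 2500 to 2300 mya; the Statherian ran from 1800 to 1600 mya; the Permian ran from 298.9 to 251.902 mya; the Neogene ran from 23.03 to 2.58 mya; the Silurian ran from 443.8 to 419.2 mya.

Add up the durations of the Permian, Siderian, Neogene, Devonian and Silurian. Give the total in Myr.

Duration is start − end for each: (298.9 − 251.902) + (2500 − 2300) + (23.03 − 2.58) + (419.2 − 358.9) + (443.8 − 419.2).
That is 46.998 + 200 + 20.45 + 60.3 + 24.6, which totals 352.348 million years.

352.348 million years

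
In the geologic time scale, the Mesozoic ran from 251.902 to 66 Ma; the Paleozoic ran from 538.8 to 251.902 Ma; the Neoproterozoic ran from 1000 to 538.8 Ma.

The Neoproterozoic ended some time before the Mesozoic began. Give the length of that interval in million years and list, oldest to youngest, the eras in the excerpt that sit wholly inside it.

286.898 million years; Paleozoic

End of Neoproterozoic = 538.8 Ma; start of Mesozoic = 251.902 Ma.
Gap = 538.8 − 251.902 = 286.898 Myr.
Eras wholly inside 538.8–251.902 Ma: Paleozoic (538.8–251.902).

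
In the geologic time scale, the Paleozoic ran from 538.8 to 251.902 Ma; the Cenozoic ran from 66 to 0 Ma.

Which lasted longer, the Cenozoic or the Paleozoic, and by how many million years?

Paleozoic, by 220.898 million years

Cenozoic: 66 − 0 = 66 Myr.
Paleozoic: 538.8 − 251.902 = 286.898 Myr.
Difference: 286.898 − 66 = 220.898 Myr, so the Paleozoic was longer.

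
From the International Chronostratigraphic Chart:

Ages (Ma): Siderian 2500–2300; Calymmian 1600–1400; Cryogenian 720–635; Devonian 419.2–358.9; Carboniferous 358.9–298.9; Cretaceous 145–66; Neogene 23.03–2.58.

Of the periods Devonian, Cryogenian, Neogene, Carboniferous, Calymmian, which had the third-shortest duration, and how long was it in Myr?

Devonian, 60.3 million years

Durations: Devonian 60.3; Cryogenian 85; Neogene 20.45; Carboniferous 60; Calymmian 200 Myr.
Sorted shortest-first: Neogene (20.45), Carboniferous (60), Devonian (60.3), Cryogenian (85), Calymmian (200).
The third shortest is Devonian at 60.3 Myr.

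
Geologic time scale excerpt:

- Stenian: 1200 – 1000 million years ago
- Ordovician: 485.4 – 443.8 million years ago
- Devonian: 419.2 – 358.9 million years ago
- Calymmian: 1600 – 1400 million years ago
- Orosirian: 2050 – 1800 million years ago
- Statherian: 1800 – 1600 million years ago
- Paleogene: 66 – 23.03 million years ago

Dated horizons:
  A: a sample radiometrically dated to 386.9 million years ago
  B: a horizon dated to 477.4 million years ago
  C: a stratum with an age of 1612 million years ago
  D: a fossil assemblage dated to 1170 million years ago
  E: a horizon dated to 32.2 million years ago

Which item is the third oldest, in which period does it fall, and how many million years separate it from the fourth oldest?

Larger Ma means older, so oldest first: C 1612 > D 1170 > B 477.4 > A 386.9 > E 32.2.
Counting 3 along gives B (477.4 Ma); the excerpt puts that inside the Ordovician, 485.4–443.8 Ma.
Next in line is A (386.9 Ma), and 477.4 − 386.9 = 90.5 Myr.

B, in the Ordovician; 90.5 million years to A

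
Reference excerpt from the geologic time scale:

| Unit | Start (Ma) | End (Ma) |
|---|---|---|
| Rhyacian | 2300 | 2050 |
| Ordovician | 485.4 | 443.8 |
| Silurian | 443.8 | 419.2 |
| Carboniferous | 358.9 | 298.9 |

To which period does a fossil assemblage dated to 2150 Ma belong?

2150 Ma lies between 2300 and 2050 Ma, so it falls in the Rhyacian.

Rhyacian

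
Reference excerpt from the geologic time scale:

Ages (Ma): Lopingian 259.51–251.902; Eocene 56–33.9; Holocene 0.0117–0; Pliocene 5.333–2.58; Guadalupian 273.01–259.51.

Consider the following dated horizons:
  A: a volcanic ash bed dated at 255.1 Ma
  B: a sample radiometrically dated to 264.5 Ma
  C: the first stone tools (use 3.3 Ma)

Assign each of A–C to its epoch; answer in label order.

A — Lopingian; B — Guadalupian; C — Pliocene

Match each age against the start–end ranges in the excerpt: A = 255.1 Ma → Lopingian (259.51–251.902); B = 264.5 Ma → Guadalupian (273.01–259.51); C = 3.3 Ma → Pliocene (5.333–2.58).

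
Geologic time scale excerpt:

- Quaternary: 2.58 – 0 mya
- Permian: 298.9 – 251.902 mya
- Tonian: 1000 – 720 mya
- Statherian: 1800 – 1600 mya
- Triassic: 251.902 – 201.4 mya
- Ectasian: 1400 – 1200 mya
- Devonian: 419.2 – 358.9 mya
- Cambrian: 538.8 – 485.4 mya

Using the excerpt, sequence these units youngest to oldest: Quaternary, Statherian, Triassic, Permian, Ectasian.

The oldest of these is Statherian (starts 1800 Ma) and the youngest is Quaternary (ends 0 Ma).
In between, by decreasing start age: Ectasian (1400), Permian (298.9), Triassic (251.902).
Listing youngest first means reversing that sequence.

Quaternary, then Triassic, then Permian, then Ectasian, then Statherian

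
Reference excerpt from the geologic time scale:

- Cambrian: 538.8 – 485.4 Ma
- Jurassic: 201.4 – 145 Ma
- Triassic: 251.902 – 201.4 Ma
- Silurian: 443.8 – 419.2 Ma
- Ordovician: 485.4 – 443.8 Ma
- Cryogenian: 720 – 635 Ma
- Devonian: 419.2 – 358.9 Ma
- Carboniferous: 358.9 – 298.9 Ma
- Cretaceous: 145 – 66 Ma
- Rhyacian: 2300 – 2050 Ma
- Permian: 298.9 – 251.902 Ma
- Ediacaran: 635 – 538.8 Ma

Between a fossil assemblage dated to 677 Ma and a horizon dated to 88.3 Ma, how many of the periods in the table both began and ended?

9

677 Ma sits inside the Cryogenian (720–635) and 88.3 Ma inside the Cretaceous (145–66); neither of those is wholly between the two dates.
The listed periods lying completely between them are Ediacaran, Cambrian, Ordovician, Silurian, Devonian, Carboniferous, Permian, Triassic, Jurassic — 9 in all.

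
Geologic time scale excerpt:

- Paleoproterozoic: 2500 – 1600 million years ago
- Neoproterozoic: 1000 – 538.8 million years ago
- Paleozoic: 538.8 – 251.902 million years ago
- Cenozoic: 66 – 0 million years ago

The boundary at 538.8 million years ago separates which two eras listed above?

The Neoproterozoic ends at 538.8 million years ago and the Paleozoic begins at 538.8 million years ago, so they share that boundary.

Neoproterozoic and Paleozoic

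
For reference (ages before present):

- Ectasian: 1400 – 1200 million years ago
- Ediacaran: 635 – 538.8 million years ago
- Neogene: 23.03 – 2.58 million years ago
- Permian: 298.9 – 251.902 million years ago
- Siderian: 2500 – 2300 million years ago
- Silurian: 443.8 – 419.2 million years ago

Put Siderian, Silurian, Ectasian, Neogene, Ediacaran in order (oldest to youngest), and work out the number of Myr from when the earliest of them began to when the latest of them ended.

From the excerpt: Siderian 2500–2300; Silurian 443.8–419.2; Ectasian 1400–1200; Neogene 23.03–2.58; Ediacaran 635–538.8 (Ma).
Larger Ma is earlier, so the oldest is Siderian and the youngest is Neogene; oldest to youngest: Siderian, Ectasian, Ediacaran, Silurian, Neogene.
Oldest start 2500 minus youngest end 2.58 gives 2497.42 Myr overall.

Siderian → Ectasian → Ediacaran → Silurian → Neogene; total span 2497.42 Myr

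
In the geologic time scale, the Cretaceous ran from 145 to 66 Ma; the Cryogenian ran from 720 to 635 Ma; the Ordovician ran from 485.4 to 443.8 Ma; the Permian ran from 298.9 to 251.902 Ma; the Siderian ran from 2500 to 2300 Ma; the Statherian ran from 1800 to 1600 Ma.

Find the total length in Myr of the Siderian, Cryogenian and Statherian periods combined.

Duration is start − end for each: (2500 − 2300) + (720 − 635) + (1800 − 1600).
That is 200 + 85 + 200, which totals 485 million years.

485 million years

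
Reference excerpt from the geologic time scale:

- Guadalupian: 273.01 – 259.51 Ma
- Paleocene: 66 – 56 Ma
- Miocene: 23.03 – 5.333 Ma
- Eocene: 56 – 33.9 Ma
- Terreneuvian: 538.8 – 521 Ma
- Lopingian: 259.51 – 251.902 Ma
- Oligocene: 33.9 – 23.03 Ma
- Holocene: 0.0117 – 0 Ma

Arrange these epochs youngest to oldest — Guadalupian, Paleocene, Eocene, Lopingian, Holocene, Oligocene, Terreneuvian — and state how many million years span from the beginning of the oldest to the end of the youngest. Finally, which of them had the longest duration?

Holocene → Oligocene → Eocene → Paleocene → Lopingian → Guadalupian → Terreneuvian; total span 538.8 Myr; longest is Eocene

Start ages (Ma): Terreneuvian 538.8, Guadalupian 273.01, Lopingian 259.51, Paleocene 66, Eocene 56, Oligocene 33.9, Holocene 0.0117.
Ordered youngest to oldest: Holocene, Oligocene, Eocene, Paleocene, Lopingian, Guadalupian, Terreneuvian.
Span = 538.8 − 0 = 538.8 Myr.
Durations: Eocene 22.1, Paleocene 10, Holocene 0.0117, Lopingian 7.608, Terreneuvian 17.8, Guadalupian 13.5, Oligocene 10.87 → longest is Eocene (22.1 Myr).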